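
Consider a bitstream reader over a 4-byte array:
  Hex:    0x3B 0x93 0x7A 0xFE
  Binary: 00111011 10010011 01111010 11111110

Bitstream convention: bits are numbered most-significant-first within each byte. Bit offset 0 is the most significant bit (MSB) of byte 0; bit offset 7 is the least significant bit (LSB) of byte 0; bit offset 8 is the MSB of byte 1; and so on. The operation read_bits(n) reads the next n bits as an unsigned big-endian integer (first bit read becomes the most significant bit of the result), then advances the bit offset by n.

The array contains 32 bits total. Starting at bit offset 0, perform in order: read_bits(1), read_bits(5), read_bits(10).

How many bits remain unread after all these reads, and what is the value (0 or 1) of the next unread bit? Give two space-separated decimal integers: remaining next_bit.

Answer: 16 0

Derivation:
Read 1: bits[0:1] width=1 -> value=0 (bin 0); offset now 1 = byte 0 bit 1; 31 bits remain
Read 2: bits[1:6] width=5 -> value=14 (bin 01110); offset now 6 = byte 0 bit 6; 26 bits remain
Read 3: bits[6:16] width=10 -> value=915 (bin 1110010011); offset now 16 = byte 2 bit 0; 16 bits remain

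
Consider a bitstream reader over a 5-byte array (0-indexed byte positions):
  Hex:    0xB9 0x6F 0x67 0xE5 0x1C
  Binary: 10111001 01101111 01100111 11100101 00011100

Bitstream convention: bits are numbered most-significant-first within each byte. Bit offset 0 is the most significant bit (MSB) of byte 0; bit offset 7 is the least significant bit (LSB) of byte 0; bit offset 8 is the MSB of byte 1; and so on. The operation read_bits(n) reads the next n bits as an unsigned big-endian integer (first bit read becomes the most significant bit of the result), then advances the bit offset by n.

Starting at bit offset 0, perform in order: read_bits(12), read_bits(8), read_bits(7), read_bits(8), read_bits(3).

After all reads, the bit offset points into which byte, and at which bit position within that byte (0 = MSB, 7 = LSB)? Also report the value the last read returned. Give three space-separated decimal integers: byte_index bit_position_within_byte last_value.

Read 1: bits[0:12] width=12 -> value=2966 (bin 101110010110); offset now 12 = byte 1 bit 4; 28 bits remain
Read 2: bits[12:20] width=8 -> value=246 (bin 11110110); offset now 20 = byte 2 bit 4; 20 bits remain
Read 3: bits[20:27] width=7 -> value=63 (bin 0111111); offset now 27 = byte 3 bit 3; 13 bits remain
Read 4: bits[27:35] width=8 -> value=40 (bin 00101000); offset now 35 = byte 4 bit 3; 5 bits remain
Read 5: bits[35:38] width=3 -> value=7 (bin 111); offset now 38 = byte 4 bit 6; 2 bits remain

Answer: 4 6 7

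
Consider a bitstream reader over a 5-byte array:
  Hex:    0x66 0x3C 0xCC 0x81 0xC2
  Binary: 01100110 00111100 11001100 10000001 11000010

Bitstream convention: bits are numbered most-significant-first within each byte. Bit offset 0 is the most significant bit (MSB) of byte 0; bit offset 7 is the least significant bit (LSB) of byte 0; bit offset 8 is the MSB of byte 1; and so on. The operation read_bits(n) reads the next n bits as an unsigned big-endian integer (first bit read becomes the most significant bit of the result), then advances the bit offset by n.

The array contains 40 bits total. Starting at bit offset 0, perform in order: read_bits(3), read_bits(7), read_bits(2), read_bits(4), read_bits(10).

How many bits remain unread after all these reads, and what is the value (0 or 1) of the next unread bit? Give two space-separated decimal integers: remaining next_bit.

Read 1: bits[0:3] width=3 -> value=3 (bin 011); offset now 3 = byte 0 bit 3; 37 bits remain
Read 2: bits[3:10] width=7 -> value=24 (bin 0011000); offset now 10 = byte 1 bit 2; 30 bits remain
Read 3: bits[10:12] width=2 -> value=3 (bin 11); offset now 12 = byte 1 bit 4; 28 bits remain
Read 4: bits[12:16] width=4 -> value=12 (bin 1100); offset now 16 = byte 2 bit 0; 24 bits remain
Read 5: bits[16:26] width=10 -> value=818 (bin 1100110010); offset now 26 = byte 3 bit 2; 14 bits remain

Answer: 14 0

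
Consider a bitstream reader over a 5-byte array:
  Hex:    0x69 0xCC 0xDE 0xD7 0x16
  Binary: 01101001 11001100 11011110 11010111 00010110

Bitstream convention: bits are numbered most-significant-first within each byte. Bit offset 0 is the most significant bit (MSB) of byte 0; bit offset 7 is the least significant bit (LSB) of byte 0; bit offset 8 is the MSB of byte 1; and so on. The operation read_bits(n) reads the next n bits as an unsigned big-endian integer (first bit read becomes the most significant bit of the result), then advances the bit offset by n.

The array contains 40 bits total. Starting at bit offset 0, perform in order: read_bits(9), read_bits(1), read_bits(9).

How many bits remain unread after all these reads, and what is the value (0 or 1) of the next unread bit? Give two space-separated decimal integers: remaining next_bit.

Answer: 21 1

Derivation:
Read 1: bits[0:9] width=9 -> value=211 (bin 011010011); offset now 9 = byte 1 bit 1; 31 bits remain
Read 2: bits[9:10] width=1 -> value=1 (bin 1); offset now 10 = byte 1 bit 2; 30 bits remain
Read 3: bits[10:19] width=9 -> value=102 (bin 001100110); offset now 19 = byte 2 bit 3; 21 bits remain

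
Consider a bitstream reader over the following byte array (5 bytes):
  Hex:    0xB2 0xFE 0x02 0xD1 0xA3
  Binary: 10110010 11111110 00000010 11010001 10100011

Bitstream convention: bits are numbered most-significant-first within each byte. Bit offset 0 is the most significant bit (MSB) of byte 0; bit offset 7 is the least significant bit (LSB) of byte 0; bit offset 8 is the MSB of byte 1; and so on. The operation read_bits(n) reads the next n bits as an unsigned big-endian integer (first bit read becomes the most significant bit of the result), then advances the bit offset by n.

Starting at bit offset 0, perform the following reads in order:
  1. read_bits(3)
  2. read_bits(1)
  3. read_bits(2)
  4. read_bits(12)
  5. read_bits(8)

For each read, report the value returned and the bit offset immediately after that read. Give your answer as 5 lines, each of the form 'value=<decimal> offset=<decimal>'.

Read 1: bits[0:3] width=3 -> value=5 (bin 101); offset now 3 = byte 0 bit 3; 37 bits remain
Read 2: bits[3:4] width=1 -> value=1 (bin 1); offset now 4 = byte 0 bit 4; 36 bits remain
Read 3: bits[4:6] width=2 -> value=0 (bin 00); offset now 6 = byte 0 bit 6; 34 bits remain
Read 4: bits[6:18] width=12 -> value=3064 (bin 101111111000); offset now 18 = byte 2 bit 2; 22 bits remain
Read 5: bits[18:26] width=8 -> value=11 (bin 00001011); offset now 26 = byte 3 bit 2; 14 bits remain

Answer: value=5 offset=3
value=1 offset=4
value=0 offset=6
value=3064 offset=18
value=11 offset=26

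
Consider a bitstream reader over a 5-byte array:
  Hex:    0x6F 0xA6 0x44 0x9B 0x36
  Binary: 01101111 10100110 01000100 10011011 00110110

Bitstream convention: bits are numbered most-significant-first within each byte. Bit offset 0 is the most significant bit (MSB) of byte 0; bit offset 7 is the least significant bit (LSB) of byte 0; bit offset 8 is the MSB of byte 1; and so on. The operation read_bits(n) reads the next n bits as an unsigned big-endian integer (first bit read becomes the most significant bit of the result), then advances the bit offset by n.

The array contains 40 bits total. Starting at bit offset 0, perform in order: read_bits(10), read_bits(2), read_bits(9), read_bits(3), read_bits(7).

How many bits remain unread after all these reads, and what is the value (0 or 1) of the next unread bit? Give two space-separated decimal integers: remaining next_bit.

Read 1: bits[0:10] width=10 -> value=446 (bin 0110111110); offset now 10 = byte 1 bit 2; 30 bits remain
Read 2: bits[10:12] width=2 -> value=2 (bin 10); offset now 12 = byte 1 bit 4; 28 bits remain
Read 3: bits[12:21] width=9 -> value=200 (bin 011001000); offset now 21 = byte 2 bit 5; 19 bits remain
Read 4: bits[21:24] width=3 -> value=4 (bin 100); offset now 24 = byte 3 bit 0; 16 bits remain
Read 5: bits[24:31] width=7 -> value=77 (bin 1001101); offset now 31 = byte 3 bit 7; 9 bits remain

Answer: 9 1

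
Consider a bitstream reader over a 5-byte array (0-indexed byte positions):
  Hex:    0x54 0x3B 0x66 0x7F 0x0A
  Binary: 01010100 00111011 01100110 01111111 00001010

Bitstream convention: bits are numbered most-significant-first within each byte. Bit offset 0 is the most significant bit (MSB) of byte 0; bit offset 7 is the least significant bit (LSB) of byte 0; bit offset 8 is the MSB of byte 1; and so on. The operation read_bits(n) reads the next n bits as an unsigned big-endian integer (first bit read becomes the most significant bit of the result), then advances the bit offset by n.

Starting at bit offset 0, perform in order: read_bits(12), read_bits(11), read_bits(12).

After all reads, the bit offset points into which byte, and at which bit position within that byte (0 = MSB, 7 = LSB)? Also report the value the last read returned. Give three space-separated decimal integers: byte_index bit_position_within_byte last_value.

Answer: 4 3 1016

Derivation:
Read 1: bits[0:12] width=12 -> value=1347 (bin 010101000011); offset now 12 = byte 1 bit 4; 28 bits remain
Read 2: bits[12:23] width=11 -> value=1459 (bin 10110110011); offset now 23 = byte 2 bit 7; 17 bits remain
Read 3: bits[23:35] width=12 -> value=1016 (bin 001111111000); offset now 35 = byte 4 bit 3; 5 bits remain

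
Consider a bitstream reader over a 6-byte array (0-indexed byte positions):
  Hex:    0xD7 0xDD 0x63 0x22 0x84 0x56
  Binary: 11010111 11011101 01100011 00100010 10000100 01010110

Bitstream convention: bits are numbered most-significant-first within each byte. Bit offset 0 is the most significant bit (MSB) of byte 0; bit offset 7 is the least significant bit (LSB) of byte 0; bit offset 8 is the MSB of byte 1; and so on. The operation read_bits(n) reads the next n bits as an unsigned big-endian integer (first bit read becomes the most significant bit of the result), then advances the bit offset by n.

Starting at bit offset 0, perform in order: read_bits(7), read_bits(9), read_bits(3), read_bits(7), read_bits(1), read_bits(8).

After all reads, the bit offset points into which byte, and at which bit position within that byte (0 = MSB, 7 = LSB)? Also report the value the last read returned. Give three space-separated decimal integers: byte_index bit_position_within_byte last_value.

Read 1: bits[0:7] width=7 -> value=107 (bin 1101011); offset now 7 = byte 0 bit 7; 41 bits remain
Read 2: bits[7:16] width=9 -> value=477 (bin 111011101); offset now 16 = byte 2 bit 0; 32 bits remain
Read 3: bits[16:19] width=3 -> value=3 (bin 011); offset now 19 = byte 2 bit 3; 29 bits remain
Read 4: bits[19:26] width=7 -> value=12 (bin 0001100); offset now 26 = byte 3 bit 2; 22 bits remain
Read 5: bits[26:27] width=1 -> value=1 (bin 1); offset now 27 = byte 3 bit 3; 21 bits remain
Read 6: bits[27:35] width=8 -> value=20 (bin 00010100); offset now 35 = byte 4 bit 3; 13 bits remain

Answer: 4 3 20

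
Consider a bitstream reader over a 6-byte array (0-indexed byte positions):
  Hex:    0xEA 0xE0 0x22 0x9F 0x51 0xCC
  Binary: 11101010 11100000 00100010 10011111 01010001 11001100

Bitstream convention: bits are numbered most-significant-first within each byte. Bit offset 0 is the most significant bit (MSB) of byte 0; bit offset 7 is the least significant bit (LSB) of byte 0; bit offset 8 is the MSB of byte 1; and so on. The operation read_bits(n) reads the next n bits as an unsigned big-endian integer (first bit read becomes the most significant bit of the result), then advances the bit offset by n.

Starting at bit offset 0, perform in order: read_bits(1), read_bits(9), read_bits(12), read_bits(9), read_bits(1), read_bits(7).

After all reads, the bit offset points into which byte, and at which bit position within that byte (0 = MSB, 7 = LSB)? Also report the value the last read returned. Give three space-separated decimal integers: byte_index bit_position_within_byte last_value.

Read 1: bits[0:1] width=1 -> value=1 (bin 1); offset now 1 = byte 0 bit 1; 47 bits remain
Read 2: bits[1:10] width=9 -> value=427 (bin 110101011); offset now 10 = byte 1 bit 2; 38 bits remain
Read 3: bits[10:22] width=12 -> value=2056 (bin 100000001000); offset now 22 = byte 2 bit 6; 26 bits remain
Read 4: bits[22:31] width=9 -> value=335 (bin 101001111); offset now 31 = byte 3 bit 7; 17 bits remain
Read 5: bits[31:32] width=1 -> value=1 (bin 1); offset now 32 = byte 4 bit 0; 16 bits remain
Read 6: bits[32:39] width=7 -> value=40 (bin 0101000); offset now 39 = byte 4 bit 7; 9 bits remain

Answer: 4 7 40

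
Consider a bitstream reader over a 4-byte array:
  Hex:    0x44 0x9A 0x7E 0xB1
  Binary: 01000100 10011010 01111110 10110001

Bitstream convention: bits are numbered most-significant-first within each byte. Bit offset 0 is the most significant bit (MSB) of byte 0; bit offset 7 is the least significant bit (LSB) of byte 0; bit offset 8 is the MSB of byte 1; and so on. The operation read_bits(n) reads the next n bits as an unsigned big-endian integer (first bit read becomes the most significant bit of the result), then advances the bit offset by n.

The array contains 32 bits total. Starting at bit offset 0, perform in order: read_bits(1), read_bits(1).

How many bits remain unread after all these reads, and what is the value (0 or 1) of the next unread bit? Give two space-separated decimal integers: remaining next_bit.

Answer: 30 0

Derivation:
Read 1: bits[0:1] width=1 -> value=0 (bin 0); offset now 1 = byte 0 bit 1; 31 bits remain
Read 2: bits[1:2] width=1 -> value=1 (bin 1); offset now 2 = byte 0 bit 2; 30 bits remain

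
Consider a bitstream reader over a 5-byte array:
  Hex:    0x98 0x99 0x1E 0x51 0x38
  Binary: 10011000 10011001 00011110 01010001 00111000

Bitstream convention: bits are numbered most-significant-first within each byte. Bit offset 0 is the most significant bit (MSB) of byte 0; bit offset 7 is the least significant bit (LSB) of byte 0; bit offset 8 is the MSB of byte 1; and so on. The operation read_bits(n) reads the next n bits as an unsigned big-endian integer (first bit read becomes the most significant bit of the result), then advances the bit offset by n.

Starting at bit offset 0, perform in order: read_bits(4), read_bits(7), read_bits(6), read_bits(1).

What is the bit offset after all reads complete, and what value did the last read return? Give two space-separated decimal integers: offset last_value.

Read 1: bits[0:4] width=4 -> value=9 (bin 1001); offset now 4 = byte 0 bit 4; 36 bits remain
Read 2: bits[4:11] width=7 -> value=68 (bin 1000100); offset now 11 = byte 1 bit 3; 29 bits remain
Read 3: bits[11:17] width=6 -> value=50 (bin 110010); offset now 17 = byte 2 bit 1; 23 bits remain
Read 4: bits[17:18] width=1 -> value=0 (bin 0); offset now 18 = byte 2 bit 2; 22 bits remain

Answer: 18 0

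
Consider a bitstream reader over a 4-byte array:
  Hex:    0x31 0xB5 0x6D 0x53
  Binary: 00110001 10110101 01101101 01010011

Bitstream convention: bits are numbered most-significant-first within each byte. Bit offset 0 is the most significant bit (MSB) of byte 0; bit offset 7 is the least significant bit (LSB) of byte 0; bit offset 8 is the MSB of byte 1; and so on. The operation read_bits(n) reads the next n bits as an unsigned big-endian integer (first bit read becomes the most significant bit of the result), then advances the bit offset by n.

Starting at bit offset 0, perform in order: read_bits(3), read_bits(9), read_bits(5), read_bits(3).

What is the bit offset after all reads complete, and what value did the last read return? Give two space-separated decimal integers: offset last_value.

Answer: 20 6

Derivation:
Read 1: bits[0:3] width=3 -> value=1 (bin 001); offset now 3 = byte 0 bit 3; 29 bits remain
Read 2: bits[3:12] width=9 -> value=283 (bin 100011011); offset now 12 = byte 1 bit 4; 20 bits remain
Read 3: bits[12:17] width=5 -> value=10 (bin 01010); offset now 17 = byte 2 bit 1; 15 bits remain
Read 4: bits[17:20] width=3 -> value=6 (bin 110); offset now 20 = byte 2 bit 4; 12 bits remain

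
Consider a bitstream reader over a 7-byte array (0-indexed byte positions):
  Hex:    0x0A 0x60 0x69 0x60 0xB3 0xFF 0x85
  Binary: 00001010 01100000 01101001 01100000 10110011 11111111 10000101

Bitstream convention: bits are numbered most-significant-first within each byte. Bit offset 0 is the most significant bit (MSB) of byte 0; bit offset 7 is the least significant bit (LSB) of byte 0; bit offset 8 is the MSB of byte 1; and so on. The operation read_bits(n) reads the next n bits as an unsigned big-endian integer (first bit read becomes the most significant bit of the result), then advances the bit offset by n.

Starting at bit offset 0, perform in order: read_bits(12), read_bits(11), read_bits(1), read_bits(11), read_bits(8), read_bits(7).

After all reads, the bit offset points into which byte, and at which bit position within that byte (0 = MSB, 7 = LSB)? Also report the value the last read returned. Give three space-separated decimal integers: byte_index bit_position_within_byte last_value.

Read 1: bits[0:12] width=12 -> value=166 (bin 000010100110); offset now 12 = byte 1 bit 4; 44 bits remain
Read 2: bits[12:23] width=11 -> value=52 (bin 00000110100); offset now 23 = byte 2 bit 7; 33 bits remain
Read 3: bits[23:24] width=1 -> value=1 (bin 1); offset now 24 = byte 3 bit 0; 32 bits remain
Read 4: bits[24:35] width=11 -> value=773 (bin 01100000101); offset now 35 = byte 4 bit 3; 21 bits remain
Read 5: bits[35:43] width=8 -> value=159 (bin 10011111); offset now 43 = byte 5 bit 3; 13 bits remain
Read 6: bits[43:50] width=7 -> value=126 (bin 1111110); offset now 50 = byte 6 bit 2; 6 bits remain

Answer: 6 2 126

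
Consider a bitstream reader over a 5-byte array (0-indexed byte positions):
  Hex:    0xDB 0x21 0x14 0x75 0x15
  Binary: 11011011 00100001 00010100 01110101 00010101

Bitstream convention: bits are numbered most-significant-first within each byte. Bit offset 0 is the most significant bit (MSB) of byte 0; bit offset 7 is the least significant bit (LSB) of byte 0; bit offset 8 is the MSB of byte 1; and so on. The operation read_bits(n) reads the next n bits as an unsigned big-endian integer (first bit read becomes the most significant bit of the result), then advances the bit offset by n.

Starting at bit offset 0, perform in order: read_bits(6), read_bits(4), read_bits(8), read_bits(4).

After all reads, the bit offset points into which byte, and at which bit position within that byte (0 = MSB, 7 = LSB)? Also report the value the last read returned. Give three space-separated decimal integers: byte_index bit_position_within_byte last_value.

Answer: 2 6 5

Derivation:
Read 1: bits[0:6] width=6 -> value=54 (bin 110110); offset now 6 = byte 0 bit 6; 34 bits remain
Read 2: bits[6:10] width=4 -> value=12 (bin 1100); offset now 10 = byte 1 bit 2; 30 bits remain
Read 3: bits[10:18] width=8 -> value=132 (bin 10000100); offset now 18 = byte 2 bit 2; 22 bits remain
Read 4: bits[18:22] width=4 -> value=5 (bin 0101); offset now 22 = byte 2 bit 6; 18 bits remain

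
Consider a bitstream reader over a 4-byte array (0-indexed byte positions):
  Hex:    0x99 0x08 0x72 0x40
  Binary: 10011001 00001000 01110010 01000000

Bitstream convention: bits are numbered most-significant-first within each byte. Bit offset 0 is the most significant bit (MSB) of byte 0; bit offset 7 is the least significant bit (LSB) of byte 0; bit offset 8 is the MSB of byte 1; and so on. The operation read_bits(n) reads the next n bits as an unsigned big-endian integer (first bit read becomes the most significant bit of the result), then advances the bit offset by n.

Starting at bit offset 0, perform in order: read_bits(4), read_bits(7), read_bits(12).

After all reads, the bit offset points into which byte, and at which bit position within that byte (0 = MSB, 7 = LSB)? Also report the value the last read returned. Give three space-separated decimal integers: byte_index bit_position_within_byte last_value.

Read 1: bits[0:4] width=4 -> value=9 (bin 1001); offset now 4 = byte 0 bit 4; 28 bits remain
Read 2: bits[4:11] width=7 -> value=72 (bin 1001000); offset now 11 = byte 1 bit 3; 21 bits remain
Read 3: bits[11:23] width=12 -> value=1081 (bin 010000111001); offset now 23 = byte 2 bit 7; 9 bits remain

Answer: 2 7 1081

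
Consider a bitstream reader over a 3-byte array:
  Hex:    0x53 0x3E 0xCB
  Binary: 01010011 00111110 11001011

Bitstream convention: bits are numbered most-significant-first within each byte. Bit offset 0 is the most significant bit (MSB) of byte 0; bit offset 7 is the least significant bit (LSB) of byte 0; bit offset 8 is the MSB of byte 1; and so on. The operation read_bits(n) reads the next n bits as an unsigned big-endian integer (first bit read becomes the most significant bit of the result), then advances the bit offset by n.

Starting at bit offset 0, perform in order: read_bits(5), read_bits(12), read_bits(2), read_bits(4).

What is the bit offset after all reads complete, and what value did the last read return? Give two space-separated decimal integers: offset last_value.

Read 1: bits[0:5] width=5 -> value=10 (bin 01010); offset now 5 = byte 0 bit 5; 19 bits remain
Read 2: bits[5:17] width=12 -> value=1661 (bin 011001111101); offset now 17 = byte 2 bit 1; 7 bits remain
Read 3: bits[17:19] width=2 -> value=2 (bin 10); offset now 19 = byte 2 bit 3; 5 bits remain
Read 4: bits[19:23] width=4 -> value=5 (bin 0101); offset now 23 = byte 2 bit 7; 1 bits remain

Answer: 23 5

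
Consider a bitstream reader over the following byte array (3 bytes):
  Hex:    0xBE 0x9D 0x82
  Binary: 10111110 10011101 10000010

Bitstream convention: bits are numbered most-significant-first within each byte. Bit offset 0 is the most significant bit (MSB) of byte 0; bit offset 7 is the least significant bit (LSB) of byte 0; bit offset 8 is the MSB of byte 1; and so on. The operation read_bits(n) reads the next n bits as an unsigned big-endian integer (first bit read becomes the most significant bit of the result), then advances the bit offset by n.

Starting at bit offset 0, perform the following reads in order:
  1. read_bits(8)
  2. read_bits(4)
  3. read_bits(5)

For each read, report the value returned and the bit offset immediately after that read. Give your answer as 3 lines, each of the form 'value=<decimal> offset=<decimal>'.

Answer: value=190 offset=8
value=9 offset=12
value=27 offset=17

Derivation:
Read 1: bits[0:8] width=8 -> value=190 (bin 10111110); offset now 8 = byte 1 bit 0; 16 bits remain
Read 2: bits[8:12] width=4 -> value=9 (bin 1001); offset now 12 = byte 1 bit 4; 12 bits remain
Read 3: bits[12:17] width=5 -> value=27 (bin 11011); offset now 17 = byte 2 bit 1; 7 bits remain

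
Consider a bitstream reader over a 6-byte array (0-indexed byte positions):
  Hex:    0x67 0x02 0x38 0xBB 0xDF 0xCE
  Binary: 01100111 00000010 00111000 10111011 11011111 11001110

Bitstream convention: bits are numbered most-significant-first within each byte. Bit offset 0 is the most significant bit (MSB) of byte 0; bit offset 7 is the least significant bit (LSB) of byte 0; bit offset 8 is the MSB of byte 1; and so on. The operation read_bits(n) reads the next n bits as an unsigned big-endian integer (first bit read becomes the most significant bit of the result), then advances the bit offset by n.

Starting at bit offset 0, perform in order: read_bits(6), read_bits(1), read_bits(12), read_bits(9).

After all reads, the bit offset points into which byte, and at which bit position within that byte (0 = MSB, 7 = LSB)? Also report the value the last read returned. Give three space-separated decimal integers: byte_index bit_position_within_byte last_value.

Answer: 3 4 395

Derivation:
Read 1: bits[0:6] width=6 -> value=25 (bin 011001); offset now 6 = byte 0 bit 6; 42 bits remain
Read 2: bits[6:7] width=1 -> value=1 (bin 1); offset now 7 = byte 0 bit 7; 41 bits remain
Read 3: bits[7:19] width=12 -> value=2065 (bin 100000010001); offset now 19 = byte 2 bit 3; 29 bits remain
Read 4: bits[19:28] width=9 -> value=395 (bin 110001011); offset now 28 = byte 3 bit 4; 20 bits remain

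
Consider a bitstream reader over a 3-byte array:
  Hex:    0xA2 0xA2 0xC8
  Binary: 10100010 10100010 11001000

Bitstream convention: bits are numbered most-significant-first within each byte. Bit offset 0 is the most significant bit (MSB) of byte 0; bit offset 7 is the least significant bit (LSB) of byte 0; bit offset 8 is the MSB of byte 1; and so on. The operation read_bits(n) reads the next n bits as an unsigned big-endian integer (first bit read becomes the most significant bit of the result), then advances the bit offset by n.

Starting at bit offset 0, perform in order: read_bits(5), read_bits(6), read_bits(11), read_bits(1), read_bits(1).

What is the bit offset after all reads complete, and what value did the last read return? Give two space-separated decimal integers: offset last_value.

Read 1: bits[0:5] width=5 -> value=20 (bin 10100); offset now 5 = byte 0 bit 5; 19 bits remain
Read 2: bits[5:11] width=6 -> value=21 (bin 010101); offset now 11 = byte 1 bit 3; 13 bits remain
Read 3: bits[11:22] width=11 -> value=178 (bin 00010110010); offset now 22 = byte 2 bit 6; 2 bits remain
Read 4: bits[22:23] width=1 -> value=0 (bin 0); offset now 23 = byte 2 bit 7; 1 bits remain
Read 5: bits[23:24] width=1 -> value=0 (bin 0); offset now 24 = byte 3 bit 0; 0 bits remain

Answer: 24 0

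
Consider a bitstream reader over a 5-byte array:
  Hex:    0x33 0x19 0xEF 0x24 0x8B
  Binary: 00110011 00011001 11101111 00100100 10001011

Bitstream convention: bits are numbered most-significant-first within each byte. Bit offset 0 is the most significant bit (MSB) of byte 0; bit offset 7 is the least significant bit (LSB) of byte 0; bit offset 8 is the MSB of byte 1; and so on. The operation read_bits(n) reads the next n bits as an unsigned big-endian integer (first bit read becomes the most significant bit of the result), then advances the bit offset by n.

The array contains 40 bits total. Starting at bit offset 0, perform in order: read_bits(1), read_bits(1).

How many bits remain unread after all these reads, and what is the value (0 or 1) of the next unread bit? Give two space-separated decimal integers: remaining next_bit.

Answer: 38 1

Derivation:
Read 1: bits[0:1] width=1 -> value=0 (bin 0); offset now 1 = byte 0 bit 1; 39 bits remain
Read 2: bits[1:2] width=1 -> value=0 (bin 0); offset now 2 = byte 0 bit 2; 38 bits remain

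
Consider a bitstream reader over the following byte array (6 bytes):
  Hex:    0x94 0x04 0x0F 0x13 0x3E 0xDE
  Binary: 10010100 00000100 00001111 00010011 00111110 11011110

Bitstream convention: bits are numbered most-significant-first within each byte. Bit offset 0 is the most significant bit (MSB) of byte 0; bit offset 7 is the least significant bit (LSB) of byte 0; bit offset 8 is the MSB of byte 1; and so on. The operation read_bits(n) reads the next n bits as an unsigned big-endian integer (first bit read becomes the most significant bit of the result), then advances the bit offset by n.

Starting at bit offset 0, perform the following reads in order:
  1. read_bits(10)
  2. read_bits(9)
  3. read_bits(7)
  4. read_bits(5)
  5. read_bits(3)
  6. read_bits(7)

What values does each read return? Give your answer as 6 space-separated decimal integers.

Read 1: bits[0:10] width=10 -> value=592 (bin 1001010000); offset now 10 = byte 1 bit 2; 38 bits remain
Read 2: bits[10:19] width=9 -> value=32 (bin 000100000); offset now 19 = byte 2 bit 3; 29 bits remain
Read 3: bits[19:26] width=7 -> value=60 (bin 0111100); offset now 26 = byte 3 bit 2; 22 bits remain
Read 4: bits[26:31] width=5 -> value=9 (bin 01001); offset now 31 = byte 3 bit 7; 17 bits remain
Read 5: bits[31:34] width=3 -> value=4 (bin 100); offset now 34 = byte 4 bit 2; 14 bits remain
Read 6: bits[34:41] width=7 -> value=125 (bin 1111101); offset now 41 = byte 5 bit 1; 7 bits remain

Answer: 592 32 60 9 4 125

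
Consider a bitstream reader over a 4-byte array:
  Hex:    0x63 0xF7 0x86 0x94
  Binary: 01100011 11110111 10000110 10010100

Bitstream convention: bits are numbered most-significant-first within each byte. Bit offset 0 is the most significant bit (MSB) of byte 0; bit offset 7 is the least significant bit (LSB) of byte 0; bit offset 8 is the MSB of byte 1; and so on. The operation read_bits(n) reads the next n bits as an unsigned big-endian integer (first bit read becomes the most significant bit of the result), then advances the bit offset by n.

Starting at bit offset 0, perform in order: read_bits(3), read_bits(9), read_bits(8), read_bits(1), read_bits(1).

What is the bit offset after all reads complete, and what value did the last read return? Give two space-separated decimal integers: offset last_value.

Answer: 22 1

Derivation:
Read 1: bits[0:3] width=3 -> value=3 (bin 011); offset now 3 = byte 0 bit 3; 29 bits remain
Read 2: bits[3:12] width=9 -> value=63 (bin 000111111); offset now 12 = byte 1 bit 4; 20 bits remain
Read 3: bits[12:20] width=8 -> value=120 (bin 01111000); offset now 20 = byte 2 bit 4; 12 bits remain
Read 4: bits[20:21] width=1 -> value=0 (bin 0); offset now 21 = byte 2 bit 5; 11 bits remain
Read 5: bits[21:22] width=1 -> value=1 (bin 1); offset now 22 = byte 2 bit 6; 10 bits remain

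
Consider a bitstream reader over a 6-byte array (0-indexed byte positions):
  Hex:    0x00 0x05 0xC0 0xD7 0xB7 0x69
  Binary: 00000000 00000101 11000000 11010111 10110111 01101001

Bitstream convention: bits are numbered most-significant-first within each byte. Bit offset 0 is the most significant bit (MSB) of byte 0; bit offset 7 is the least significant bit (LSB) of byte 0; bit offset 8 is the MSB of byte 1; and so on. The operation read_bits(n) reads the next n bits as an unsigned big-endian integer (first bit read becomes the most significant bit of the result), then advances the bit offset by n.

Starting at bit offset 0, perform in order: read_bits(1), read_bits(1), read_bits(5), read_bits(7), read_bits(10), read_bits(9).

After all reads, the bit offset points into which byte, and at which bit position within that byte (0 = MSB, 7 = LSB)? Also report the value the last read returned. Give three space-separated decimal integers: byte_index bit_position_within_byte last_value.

Read 1: bits[0:1] width=1 -> value=0 (bin 0); offset now 1 = byte 0 bit 1; 47 bits remain
Read 2: bits[1:2] width=1 -> value=0 (bin 0); offset now 2 = byte 0 bit 2; 46 bits remain
Read 3: bits[2:7] width=5 -> value=0 (bin 00000); offset now 7 = byte 0 bit 7; 41 bits remain
Read 4: bits[7:14] width=7 -> value=1 (bin 0000001); offset now 14 = byte 1 bit 6; 34 bits remain
Read 5: bits[14:24] width=10 -> value=448 (bin 0111000000); offset now 24 = byte 3 bit 0; 24 bits remain
Read 6: bits[24:33] width=9 -> value=431 (bin 110101111); offset now 33 = byte 4 bit 1; 15 bits remain

Answer: 4 1 431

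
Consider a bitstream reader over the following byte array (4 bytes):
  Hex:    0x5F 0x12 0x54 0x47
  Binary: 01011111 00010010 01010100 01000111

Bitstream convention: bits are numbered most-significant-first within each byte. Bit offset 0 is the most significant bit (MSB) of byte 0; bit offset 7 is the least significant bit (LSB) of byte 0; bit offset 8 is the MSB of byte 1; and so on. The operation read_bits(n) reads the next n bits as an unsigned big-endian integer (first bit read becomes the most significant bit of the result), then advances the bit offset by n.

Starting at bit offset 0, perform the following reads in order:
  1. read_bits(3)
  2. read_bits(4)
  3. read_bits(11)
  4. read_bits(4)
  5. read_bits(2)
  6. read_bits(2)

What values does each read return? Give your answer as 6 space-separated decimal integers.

Answer: 2 15 1097 5 0 1

Derivation:
Read 1: bits[0:3] width=3 -> value=2 (bin 010); offset now 3 = byte 0 bit 3; 29 bits remain
Read 2: bits[3:7] width=4 -> value=15 (bin 1111); offset now 7 = byte 0 bit 7; 25 bits remain
Read 3: bits[7:18] width=11 -> value=1097 (bin 10001001001); offset now 18 = byte 2 bit 2; 14 bits remain
Read 4: bits[18:22] width=4 -> value=5 (bin 0101); offset now 22 = byte 2 bit 6; 10 bits remain
Read 5: bits[22:24] width=2 -> value=0 (bin 00); offset now 24 = byte 3 bit 0; 8 bits remain
Read 6: bits[24:26] width=2 -> value=1 (bin 01); offset now 26 = byte 3 bit 2; 6 bits remain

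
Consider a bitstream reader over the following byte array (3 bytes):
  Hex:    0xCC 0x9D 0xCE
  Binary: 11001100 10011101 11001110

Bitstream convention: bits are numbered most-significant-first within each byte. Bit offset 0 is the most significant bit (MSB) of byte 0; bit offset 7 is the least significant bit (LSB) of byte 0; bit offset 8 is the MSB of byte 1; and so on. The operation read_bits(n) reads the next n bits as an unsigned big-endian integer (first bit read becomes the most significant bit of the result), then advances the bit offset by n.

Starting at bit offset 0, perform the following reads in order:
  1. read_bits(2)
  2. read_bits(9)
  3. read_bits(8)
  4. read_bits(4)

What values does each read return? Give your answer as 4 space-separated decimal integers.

Read 1: bits[0:2] width=2 -> value=3 (bin 11); offset now 2 = byte 0 bit 2; 22 bits remain
Read 2: bits[2:11] width=9 -> value=100 (bin 001100100); offset now 11 = byte 1 bit 3; 13 bits remain
Read 3: bits[11:19] width=8 -> value=238 (bin 11101110); offset now 19 = byte 2 bit 3; 5 bits remain
Read 4: bits[19:23] width=4 -> value=7 (bin 0111); offset now 23 = byte 2 bit 7; 1 bits remain

Answer: 3 100 238 7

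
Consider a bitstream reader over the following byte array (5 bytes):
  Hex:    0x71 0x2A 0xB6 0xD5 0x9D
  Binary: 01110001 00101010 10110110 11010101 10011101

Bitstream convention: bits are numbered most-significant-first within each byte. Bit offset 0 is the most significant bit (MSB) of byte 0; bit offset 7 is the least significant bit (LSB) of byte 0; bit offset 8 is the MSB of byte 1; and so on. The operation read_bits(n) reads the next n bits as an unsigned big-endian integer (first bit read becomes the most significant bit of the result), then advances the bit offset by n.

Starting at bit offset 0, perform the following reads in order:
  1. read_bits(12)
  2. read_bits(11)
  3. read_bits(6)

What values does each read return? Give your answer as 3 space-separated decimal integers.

Read 1: bits[0:12] width=12 -> value=1810 (bin 011100010010); offset now 12 = byte 1 bit 4; 28 bits remain
Read 2: bits[12:23] width=11 -> value=1371 (bin 10101011011); offset now 23 = byte 2 bit 7; 17 bits remain
Read 3: bits[23:29] width=6 -> value=26 (bin 011010); offset now 29 = byte 3 bit 5; 11 bits remain

Answer: 1810 1371 26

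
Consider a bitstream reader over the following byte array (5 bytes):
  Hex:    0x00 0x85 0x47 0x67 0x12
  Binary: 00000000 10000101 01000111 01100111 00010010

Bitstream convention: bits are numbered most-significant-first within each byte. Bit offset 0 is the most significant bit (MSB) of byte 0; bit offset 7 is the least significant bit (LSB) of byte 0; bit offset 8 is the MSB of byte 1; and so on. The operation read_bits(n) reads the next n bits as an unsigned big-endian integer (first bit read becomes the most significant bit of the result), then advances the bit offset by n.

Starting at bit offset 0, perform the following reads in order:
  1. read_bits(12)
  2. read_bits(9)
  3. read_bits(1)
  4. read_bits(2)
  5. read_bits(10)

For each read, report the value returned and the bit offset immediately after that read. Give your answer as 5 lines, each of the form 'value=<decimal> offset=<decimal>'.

Read 1: bits[0:12] width=12 -> value=8 (bin 000000001000); offset now 12 = byte 1 bit 4; 28 bits remain
Read 2: bits[12:21] width=9 -> value=168 (bin 010101000); offset now 21 = byte 2 bit 5; 19 bits remain
Read 3: bits[21:22] width=1 -> value=1 (bin 1); offset now 22 = byte 2 bit 6; 18 bits remain
Read 4: bits[22:24] width=2 -> value=3 (bin 11); offset now 24 = byte 3 bit 0; 16 bits remain
Read 5: bits[24:34] width=10 -> value=412 (bin 0110011100); offset now 34 = byte 4 bit 2; 6 bits remain

Answer: value=8 offset=12
value=168 offset=21
value=1 offset=22
value=3 offset=24
value=412 offset=34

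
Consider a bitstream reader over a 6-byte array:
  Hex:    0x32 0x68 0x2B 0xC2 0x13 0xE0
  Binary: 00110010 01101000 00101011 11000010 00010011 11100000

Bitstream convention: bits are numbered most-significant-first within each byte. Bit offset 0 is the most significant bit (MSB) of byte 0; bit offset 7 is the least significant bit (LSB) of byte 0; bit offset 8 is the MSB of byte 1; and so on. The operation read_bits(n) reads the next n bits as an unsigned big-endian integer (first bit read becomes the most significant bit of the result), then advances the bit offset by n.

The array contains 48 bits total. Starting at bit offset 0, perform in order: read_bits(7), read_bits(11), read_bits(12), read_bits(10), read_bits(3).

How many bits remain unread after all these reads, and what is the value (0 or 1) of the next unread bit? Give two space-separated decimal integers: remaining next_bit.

Answer: 5 0

Derivation:
Read 1: bits[0:7] width=7 -> value=25 (bin 0011001); offset now 7 = byte 0 bit 7; 41 bits remain
Read 2: bits[7:18] width=11 -> value=416 (bin 00110100000); offset now 18 = byte 2 bit 2; 30 bits remain
Read 3: bits[18:30] width=12 -> value=2800 (bin 101011110000); offset now 30 = byte 3 bit 6; 18 bits remain
Read 4: bits[30:40] width=10 -> value=531 (bin 1000010011); offset now 40 = byte 5 bit 0; 8 bits remain
Read 5: bits[40:43] width=3 -> value=7 (bin 111); offset now 43 = byte 5 bit 3; 5 bits remain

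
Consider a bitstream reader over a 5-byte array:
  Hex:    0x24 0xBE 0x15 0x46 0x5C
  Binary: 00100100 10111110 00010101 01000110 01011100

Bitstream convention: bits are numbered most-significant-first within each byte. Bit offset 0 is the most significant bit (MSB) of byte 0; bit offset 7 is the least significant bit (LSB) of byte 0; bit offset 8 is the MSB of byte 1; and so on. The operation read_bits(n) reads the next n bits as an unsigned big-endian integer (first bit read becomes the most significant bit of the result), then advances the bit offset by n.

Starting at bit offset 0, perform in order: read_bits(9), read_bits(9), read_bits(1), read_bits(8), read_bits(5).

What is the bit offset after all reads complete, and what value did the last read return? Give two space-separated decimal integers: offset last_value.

Answer: 32 6

Derivation:
Read 1: bits[0:9] width=9 -> value=73 (bin 001001001); offset now 9 = byte 1 bit 1; 31 bits remain
Read 2: bits[9:18] width=9 -> value=248 (bin 011111000); offset now 18 = byte 2 bit 2; 22 bits remain
Read 3: bits[18:19] width=1 -> value=0 (bin 0); offset now 19 = byte 2 bit 3; 21 bits remain
Read 4: bits[19:27] width=8 -> value=170 (bin 10101010); offset now 27 = byte 3 bit 3; 13 bits remain
Read 5: bits[27:32] width=5 -> value=6 (bin 00110); offset now 32 = byte 4 bit 0; 8 bits remain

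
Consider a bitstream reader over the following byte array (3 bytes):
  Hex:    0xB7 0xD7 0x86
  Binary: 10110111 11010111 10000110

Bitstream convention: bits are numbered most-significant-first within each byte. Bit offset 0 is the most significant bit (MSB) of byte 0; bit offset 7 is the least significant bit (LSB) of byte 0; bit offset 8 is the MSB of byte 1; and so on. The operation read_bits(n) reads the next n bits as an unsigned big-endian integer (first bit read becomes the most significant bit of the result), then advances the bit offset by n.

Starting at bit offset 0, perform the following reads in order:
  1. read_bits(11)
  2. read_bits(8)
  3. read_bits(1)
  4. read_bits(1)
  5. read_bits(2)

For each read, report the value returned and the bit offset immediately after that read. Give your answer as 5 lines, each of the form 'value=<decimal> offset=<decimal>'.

Read 1: bits[0:11] width=11 -> value=1470 (bin 10110111110); offset now 11 = byte 1 bit 3; 13 bits remain
Read 2: bits[11:19] width=8 -> value=188 (bin 10111100); offset now 19 = byte 2 bit 3; 5 bits remain
Read 3: bits[19:20] width=1 -> value=0 (bin 0); offset now 20 = byte 2 bit 4; 4 bits remain
Read 4: bits[20:21] width=1 -> value=0 (bin 0); offset now 21 = byte 2 bit 5; 3 bits remain
Read 5: bits[21:23] width=2 -> value=3 (bin 11); offset now 23 = byte 2 bit 7; 1 bits remain

Answer: value=1470 offset=11
value=188 offset=19
value=0 offset=20
value=0 offset=21
value=3 offset=23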